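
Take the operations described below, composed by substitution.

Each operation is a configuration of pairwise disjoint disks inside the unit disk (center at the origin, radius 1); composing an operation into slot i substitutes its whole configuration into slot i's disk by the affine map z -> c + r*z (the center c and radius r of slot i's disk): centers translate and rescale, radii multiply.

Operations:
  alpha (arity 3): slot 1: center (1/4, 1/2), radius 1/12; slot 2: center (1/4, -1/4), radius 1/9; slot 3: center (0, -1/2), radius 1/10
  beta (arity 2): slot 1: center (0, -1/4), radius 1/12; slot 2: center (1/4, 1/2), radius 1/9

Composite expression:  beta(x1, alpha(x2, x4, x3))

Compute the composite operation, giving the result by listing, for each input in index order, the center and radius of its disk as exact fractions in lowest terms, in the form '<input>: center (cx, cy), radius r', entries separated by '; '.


x1: center (0, -1/4), radius 1/12; x2: center (5/18, 5/9), radius 1/108; x3: center (1/4, 4/9), radius 1/90; x4: center (5/18, 17/36), radius 1/81

Below beta, radii multiply path by path; the x-disk centers shift.
input x1: applying the 1 nested substitution gives center (0, -1/4), radius 1/12
input x2: applying the 2 nested substitutions gives center (5/18, 5/9), radius 1/108
input x4: applying the 2 nested substitutions gives center (5/18, 17/36), radius 1/81
input x3: applying the 2 nested substitutions gives center (1/4, 4/9), radius 1/90


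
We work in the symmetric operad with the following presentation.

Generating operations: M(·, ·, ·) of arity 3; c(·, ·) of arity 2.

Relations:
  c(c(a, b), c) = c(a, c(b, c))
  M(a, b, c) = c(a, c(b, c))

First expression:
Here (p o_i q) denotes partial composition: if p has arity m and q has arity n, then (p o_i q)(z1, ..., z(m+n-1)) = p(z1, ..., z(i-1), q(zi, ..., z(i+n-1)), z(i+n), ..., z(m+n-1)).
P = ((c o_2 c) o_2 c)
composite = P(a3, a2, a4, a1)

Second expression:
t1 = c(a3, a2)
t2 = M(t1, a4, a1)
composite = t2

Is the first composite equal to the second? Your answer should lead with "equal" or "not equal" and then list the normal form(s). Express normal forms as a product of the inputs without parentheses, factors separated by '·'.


The first composite normalizes to a3 · a2 · a4 · a1
The second composite normalizes to a3 · a2 · a4 · a1
Both agree, so they are equal.

equal — both sides give a3 · a2 · a4 · a1


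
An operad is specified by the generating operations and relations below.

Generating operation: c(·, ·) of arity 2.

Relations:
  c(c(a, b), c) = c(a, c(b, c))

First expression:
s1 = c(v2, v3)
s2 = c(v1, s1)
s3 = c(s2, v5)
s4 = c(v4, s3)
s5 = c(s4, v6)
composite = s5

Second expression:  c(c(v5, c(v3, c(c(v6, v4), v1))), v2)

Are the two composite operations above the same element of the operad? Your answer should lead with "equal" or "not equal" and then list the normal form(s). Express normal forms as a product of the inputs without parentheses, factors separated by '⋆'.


Reducing the first expression gives v4 ⋆ v1 ⋆ v2 ⋆ v3 ⋆ v5 ⋆ v6
Reducing the second expression gives v5 ⋆ v3 ⋆ v6 ⋆ v4 ⋆ v1 ⋆ v2
The normal forms differ: not equal.

not equal: they reduce to v4 ⋆ v1 ⋆ v2 ⋆ v3 ⋆ v5 ⋆ v6 and v5 ⋆ v3 ⋆ v6 ⋆ v4 ⋆ v1 ⋆ v2


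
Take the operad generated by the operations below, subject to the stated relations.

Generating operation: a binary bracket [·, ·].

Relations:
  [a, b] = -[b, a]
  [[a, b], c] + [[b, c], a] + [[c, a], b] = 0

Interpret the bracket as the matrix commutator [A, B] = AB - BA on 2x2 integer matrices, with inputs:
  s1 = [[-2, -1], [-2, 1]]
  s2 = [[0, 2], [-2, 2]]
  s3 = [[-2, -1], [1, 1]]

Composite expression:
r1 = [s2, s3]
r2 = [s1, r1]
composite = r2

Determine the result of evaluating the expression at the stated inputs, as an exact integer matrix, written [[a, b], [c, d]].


[s2, s3] = [[0, 8], [8, 0]]
[s1, [s2, s3]] = [[8, -24], [24, -8]]

[[8, -24], [24, -8]]


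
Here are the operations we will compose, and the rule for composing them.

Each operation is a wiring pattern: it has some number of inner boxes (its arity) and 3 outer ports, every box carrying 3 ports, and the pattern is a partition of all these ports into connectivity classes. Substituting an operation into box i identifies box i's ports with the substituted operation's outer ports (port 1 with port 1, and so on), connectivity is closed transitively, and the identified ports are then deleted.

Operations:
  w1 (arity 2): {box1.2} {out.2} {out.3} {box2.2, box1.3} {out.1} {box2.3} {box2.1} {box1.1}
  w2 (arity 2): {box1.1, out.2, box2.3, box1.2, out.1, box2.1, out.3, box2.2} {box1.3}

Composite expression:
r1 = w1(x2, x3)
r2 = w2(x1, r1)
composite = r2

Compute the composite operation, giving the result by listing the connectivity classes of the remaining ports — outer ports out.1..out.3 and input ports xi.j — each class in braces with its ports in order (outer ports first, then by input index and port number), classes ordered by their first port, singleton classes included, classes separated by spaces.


{out.1, out.2, out.3, x1.1, x1.2} {x1.3} {x2.1} {x2.2} {x2.3, x3.2} {x3.1} {x3.3}

Treat the ports identified at w2 as solder joints: merge, then drop.
stage w1: inputs (x2, x3), connectivity {out.1} {out.2} {out.3} {x2.1} {x2.2} {x2.3, x3.2} {x3.1} {x3.3}, out.j its boundary
stage w2: inputs (x1, x2, x3), connectivity {out.1, out.2, out.3, x1.1, x1.2} {x1.3} {x2.1} {x2.2} {x2.3, x3.2} {x3.1} {x3.3}, out.j its boundary


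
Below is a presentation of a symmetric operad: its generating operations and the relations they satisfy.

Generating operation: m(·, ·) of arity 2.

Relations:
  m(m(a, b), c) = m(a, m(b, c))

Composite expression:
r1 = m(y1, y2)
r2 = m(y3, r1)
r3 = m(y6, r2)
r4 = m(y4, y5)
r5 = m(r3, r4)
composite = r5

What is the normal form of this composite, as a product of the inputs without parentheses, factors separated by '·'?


y6 · y3 · y1 · y2 · y4 · y5

The m-tree's shape is irrelevant; the y-reading-order decides.
m(y1, y2) flattens to y1 · y2
m(y3, m(y1, y2)) flattens to y3 · y1 · y2
m(y6, m(y3, m(y1, y2))) flattens to y6 · y3 · y1 · y2
m(y4, y5) flattens to y4 · y5
m(m(y6, m(y3, m(y1, y2))), m(y4, y5)) flattens to y6 · y3 · y1 · y2 · y4 · y5


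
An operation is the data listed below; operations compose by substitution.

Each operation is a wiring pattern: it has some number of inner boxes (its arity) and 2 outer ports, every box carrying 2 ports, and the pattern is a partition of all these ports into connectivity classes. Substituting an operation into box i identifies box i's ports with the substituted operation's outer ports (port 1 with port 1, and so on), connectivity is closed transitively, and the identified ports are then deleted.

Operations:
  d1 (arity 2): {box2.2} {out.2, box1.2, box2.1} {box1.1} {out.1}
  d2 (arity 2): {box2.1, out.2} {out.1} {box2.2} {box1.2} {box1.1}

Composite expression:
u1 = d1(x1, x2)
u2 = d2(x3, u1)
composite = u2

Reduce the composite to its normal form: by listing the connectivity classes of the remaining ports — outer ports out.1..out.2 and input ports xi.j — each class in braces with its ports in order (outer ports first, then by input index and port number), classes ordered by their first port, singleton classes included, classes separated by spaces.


Treat the ports identified at d2 as solder joints: merge, then drop.
composing d1 on (x1, x2), with out.j its own outer ports: {out.1} {out.2, x1.2, x2.1} {x1.1} {x2.2}
composing d2 on (x3, x1, x2), with out.j its own outer ports: {out.1} {out.2} {x1.1} {x1.2, x2.1} {x2.2} {x3.1} {x3.2}

{out.1} {out.2} {x1.1} {x1.2, x2.1} {x2.2} {x3.1} {x3.2}


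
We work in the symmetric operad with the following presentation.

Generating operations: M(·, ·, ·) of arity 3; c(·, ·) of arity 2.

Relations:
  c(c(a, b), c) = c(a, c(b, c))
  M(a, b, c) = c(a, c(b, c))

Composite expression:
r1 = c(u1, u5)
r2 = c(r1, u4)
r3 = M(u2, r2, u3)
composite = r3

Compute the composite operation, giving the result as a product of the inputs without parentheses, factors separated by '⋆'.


Every regrouping of M is equal, so read the u-inputs in written order.
c(u1, u5) flattens to u1 ⋆ u5
c(c(u1, u5), u4) flattens to u1 ⋆ u5 ⋆ u4
M(u2, c(c(u1, u5), u4), u3) flattens to u2 ⋆ u1 ⋆ u5 ⋆ u4 ⋆ u3

u2 ⋆ u1 ⋆ u5 ⋆ u4 ⋆ u3


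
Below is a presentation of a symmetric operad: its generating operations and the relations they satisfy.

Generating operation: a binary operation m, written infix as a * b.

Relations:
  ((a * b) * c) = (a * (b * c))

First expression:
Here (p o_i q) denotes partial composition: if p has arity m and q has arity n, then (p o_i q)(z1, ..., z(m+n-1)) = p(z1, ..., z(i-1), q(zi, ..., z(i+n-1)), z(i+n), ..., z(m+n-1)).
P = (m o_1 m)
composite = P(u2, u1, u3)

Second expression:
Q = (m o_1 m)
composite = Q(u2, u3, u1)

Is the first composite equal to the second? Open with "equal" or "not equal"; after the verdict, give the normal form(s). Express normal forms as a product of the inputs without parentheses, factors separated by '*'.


The first composite normalizes to u2 * u1 * u3
The second composite normalizes to u2 * u3 * u1
They disagree, so not equal.

not equal; the first gives u2 * u1 * u3 and the second u2 * u3 * u1


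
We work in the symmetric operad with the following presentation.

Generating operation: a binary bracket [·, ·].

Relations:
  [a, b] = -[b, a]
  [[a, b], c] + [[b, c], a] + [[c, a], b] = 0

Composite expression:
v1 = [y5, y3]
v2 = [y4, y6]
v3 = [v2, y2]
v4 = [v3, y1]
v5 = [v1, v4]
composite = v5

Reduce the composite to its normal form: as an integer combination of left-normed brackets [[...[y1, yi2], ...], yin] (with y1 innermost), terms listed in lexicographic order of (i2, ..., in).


[[[[[y1, y2], y4], y6], y3], y5] - [[[[[y1, y2], y4], y6], y5], y3] - [[[[[y1, y2], y6], y4], y3], y5] + [[[[[y1, y2], y6], y4], y5], y3] - [[[[[y1, y4], y6], y2], y3], y5] + [[[[[y1, y4], y6], y2], y5], y3] + [[[[[y1, y6], y4], y2], y3], y5] - [[[[[y1, y6], y4], y2], y5], y3]

Expand each bracket as ab - ba; the y1-initial words give the coefficients.
Composite bracket: [[y5, y3], [[[y4, y6], y2], y1]]
Under [a, b] = ab - ba we get 32 signed associative words (2^5 = 32).
The y1-initial words carry the normal form:
  y1y2y4y6y3y5 (sign +1) contributes +[[[[[y1, y2], y4], y6], y3], y5]
  y1y2y4y6y5y3 (sign -1) contributes -[[[[[y1, y2], y4], y6], y5], y3]
  y1y2y6y4y3y5 (sign -1) contributes -[[[[[y1, y2], y6], y4], y3], y5]
  y1y2y6y4y5y3 (sign +1) contributes +[[[[[y1, y2], y6], y4], y5], y3]
  y1y4y6y2y3y5 (sign -1) contributes -[[[[[y1, y4], y6], y2], y3], y5]
  y1y4y6y2y5y3 (sign +1) contributes +[[[[[y1, y4], y6], y2], y5], y3]
  y1y6y4y2y3y5 (sign +1) contributes +[[[[[y1, y6], y4], y2], y3], y5]
  y1y6y4y2y5y3 (sign -1) contributes -[[[[[y1, y6], y4], y2], y5], y3]


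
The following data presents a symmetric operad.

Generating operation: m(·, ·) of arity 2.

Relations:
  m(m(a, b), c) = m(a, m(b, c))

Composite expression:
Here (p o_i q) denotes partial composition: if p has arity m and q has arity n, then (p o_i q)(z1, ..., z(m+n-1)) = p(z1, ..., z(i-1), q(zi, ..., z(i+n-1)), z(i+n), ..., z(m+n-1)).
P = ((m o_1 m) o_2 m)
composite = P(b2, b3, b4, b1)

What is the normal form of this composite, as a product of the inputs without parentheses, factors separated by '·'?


b2 · b3 · b4 · b1

Associativity of m dissolves the nesting; only the b-input order survives.
m(b3, b4) linearizes to b3 · b4
m(b2, m(b3, b4)) linearizes to b2 · b3 · b4
m(m(b2, m(b3, b4)), b1) linearizes to b2 · b3 · b4 · b1


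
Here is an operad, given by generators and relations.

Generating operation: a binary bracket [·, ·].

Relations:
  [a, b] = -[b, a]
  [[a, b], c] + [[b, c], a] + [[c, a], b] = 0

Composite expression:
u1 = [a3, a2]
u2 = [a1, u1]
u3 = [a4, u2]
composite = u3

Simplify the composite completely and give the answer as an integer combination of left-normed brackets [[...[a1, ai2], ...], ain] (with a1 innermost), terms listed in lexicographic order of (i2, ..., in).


Skip Jacobi rewriting: expand, keep a1-initial words, read off terms.
Composite bracket: [a4, [a1, [a3, a2]]]
The bracket unfolds into 8 signed words via [a, b] = ab - ba (2^3 = 8).
Only words starting with a1 matter:
  a1a2a3a4 appears with sign +1, giving the term +[[[a1, a2], a3], a4]
  a1a3a2a4 appears with sign -1, giving the term -[[[a1, a3], a2], a4]

[[[a1, a2], a3], a4] - [[[a1, a3], a2], a4]


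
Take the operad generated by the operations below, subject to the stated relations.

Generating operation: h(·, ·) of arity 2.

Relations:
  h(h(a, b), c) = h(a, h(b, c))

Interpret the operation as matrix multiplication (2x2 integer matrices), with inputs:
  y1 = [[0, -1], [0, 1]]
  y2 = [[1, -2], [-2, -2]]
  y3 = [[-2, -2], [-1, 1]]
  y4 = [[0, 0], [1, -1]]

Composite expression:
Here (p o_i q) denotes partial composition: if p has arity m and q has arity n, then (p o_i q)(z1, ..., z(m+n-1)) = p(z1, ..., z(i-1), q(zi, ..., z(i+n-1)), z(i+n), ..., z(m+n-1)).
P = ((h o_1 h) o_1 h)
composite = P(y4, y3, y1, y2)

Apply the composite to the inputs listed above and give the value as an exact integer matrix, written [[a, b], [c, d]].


h(y4, y3) = [[0, 0], [-1, -3]]
h(h(y4, y3), y1) = [[0, 0], [0, -2]]
h(h(h(y4, y3), y1), y2) = [[0, 0], [4, 4]]

[[0, 0], [4, 4]]


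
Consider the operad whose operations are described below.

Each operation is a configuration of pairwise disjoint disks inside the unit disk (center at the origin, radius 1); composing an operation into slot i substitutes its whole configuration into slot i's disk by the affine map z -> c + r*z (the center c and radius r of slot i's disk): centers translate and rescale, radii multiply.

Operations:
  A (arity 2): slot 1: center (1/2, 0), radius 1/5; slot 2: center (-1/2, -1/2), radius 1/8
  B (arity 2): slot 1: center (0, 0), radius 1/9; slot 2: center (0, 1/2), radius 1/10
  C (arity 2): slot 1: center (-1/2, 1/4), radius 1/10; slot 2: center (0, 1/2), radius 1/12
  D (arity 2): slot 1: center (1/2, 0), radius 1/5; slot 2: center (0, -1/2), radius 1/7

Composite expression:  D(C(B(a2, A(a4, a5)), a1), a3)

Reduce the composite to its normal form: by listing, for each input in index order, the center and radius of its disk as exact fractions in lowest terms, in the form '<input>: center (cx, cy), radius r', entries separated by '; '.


a1: center (1/2, 1/10), radius 1/60; a2: center (2/5, 1/20), radius 1/450; a3: center (0, -1/2), radius 1/7; a4: center (401/1000, 3/50), radius 1/2500; a5: center (399/1000, 59/1000), radius 1/4000

Follow each a-input down from D: c' goes to c + r*c', radius to r*r'.
for a2, the 3-step affine chain lands on center (2/5, 1/20), radius 1/450
for a4, the 4-step affine chain lands on center (401/1000, 3/50), radius 1/2500
for a5, the 4-step affine chain lands on center (399/1000, 59/1000), radius 1/4000
for a1, the 2-step affine chain lands on center (1/2, 1/10), radius 1/60
for a3, the 1-step affine chain lands on center (0, -1/2), radius 1/7


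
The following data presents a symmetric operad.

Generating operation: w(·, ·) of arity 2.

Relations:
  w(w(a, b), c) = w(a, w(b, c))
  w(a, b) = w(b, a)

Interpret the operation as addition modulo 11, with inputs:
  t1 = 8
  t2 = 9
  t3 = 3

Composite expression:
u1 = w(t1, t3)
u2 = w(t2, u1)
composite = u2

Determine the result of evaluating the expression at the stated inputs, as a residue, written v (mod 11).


9 (mod 11)

w(t1, t3) = 0
w(t2, w(t1, t3)) = 9


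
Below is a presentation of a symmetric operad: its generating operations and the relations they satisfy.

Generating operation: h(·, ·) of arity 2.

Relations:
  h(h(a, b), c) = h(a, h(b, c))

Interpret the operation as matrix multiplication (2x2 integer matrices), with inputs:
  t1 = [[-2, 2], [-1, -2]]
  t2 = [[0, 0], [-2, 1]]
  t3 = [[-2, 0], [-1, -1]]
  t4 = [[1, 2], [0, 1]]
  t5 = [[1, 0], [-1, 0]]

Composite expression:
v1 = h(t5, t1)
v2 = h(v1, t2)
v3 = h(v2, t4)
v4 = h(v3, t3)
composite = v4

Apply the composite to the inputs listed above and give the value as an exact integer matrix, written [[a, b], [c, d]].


[[14, 6], [-14, -6]]

h(t5, t1) = [[-2, 2], [2, -2]]
h(h(t5, t1), t2) = [[-4, 2], [4, -2]]
h(h(h(t5, t1), t2), t4) = [[-4, -6], [4, 6]]
h(h(h(h(t5, t1), t2), t4), t3) = [[14, 6], [-14, -6]]


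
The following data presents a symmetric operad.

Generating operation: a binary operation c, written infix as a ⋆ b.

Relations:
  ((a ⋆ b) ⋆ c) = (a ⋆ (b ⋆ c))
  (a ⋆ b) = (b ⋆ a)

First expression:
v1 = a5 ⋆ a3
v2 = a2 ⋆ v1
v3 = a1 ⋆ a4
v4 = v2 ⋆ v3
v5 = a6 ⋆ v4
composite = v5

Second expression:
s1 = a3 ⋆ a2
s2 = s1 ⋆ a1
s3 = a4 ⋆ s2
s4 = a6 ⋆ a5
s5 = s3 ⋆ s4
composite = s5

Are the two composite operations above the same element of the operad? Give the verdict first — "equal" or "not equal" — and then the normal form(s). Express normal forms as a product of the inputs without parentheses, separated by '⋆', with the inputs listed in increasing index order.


equal; the common form is a1 ⋆ a2 ⋆ a3 ⋆ a4 ⋆ a5 ⋆ a6

Reducing the first expression gives a1 ⋆ a2 ⋆ a3 ⋆ a4 ⋆ a5 ⋆ a6
Reducing the second expression gives a1 ⋆ a2 ⋆ a3 ⋆ a4 ⋆ a5 ⋆ a6
The normal forms match — equal.


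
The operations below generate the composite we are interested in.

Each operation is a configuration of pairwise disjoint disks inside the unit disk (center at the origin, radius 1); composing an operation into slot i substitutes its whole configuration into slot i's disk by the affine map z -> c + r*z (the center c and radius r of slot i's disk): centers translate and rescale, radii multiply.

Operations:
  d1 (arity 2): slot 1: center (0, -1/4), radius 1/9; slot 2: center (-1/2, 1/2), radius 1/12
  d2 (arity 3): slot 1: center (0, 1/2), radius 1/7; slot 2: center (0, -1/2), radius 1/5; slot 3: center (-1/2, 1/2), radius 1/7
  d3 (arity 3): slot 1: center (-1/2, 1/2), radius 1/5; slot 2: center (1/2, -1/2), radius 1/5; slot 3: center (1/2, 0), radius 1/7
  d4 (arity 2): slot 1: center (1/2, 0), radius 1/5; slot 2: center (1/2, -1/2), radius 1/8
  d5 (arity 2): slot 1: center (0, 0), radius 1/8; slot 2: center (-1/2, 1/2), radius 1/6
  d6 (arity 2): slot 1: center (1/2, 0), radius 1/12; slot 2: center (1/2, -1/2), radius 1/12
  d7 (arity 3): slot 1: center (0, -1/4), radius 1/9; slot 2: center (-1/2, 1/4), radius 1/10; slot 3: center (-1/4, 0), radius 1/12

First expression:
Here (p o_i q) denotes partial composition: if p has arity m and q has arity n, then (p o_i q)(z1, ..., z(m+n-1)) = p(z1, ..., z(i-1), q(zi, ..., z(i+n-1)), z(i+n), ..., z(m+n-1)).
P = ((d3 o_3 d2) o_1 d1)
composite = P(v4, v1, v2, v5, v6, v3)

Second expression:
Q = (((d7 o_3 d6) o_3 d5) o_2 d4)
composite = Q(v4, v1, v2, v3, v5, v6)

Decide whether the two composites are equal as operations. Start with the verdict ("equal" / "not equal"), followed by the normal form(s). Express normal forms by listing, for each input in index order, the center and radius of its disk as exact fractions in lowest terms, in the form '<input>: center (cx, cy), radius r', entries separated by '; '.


not equal — first v1: center (-3/5, 3/5), radius 1/60; v2: center (1/2, -1/2), radius 1/5; v3: center (3/7, 1/14), radius 1/49; v4: center (-1/2, 9/20), radius 1/45; v5: center (1/2, 1/14), radius 1/49; v6: center (1/2, -1/14), radius 1/35, second v1: center (-9/20, 1/4), radius 1/50; v2: center (-9/20, 1/5), radius 1/80; v3: center (-5/24, 0), radius 1/1152; v4: center (0, -1/4), radius 1/9; v5: center (-61/288, 1/288), radius 1/864; v6: center (-5/24, -1/24), radius 1/144


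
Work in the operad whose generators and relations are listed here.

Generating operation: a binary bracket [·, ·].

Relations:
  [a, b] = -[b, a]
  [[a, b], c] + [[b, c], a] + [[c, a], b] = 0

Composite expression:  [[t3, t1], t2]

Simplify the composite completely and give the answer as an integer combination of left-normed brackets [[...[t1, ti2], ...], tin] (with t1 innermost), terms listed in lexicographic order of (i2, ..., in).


-[[t1, t3], t2]


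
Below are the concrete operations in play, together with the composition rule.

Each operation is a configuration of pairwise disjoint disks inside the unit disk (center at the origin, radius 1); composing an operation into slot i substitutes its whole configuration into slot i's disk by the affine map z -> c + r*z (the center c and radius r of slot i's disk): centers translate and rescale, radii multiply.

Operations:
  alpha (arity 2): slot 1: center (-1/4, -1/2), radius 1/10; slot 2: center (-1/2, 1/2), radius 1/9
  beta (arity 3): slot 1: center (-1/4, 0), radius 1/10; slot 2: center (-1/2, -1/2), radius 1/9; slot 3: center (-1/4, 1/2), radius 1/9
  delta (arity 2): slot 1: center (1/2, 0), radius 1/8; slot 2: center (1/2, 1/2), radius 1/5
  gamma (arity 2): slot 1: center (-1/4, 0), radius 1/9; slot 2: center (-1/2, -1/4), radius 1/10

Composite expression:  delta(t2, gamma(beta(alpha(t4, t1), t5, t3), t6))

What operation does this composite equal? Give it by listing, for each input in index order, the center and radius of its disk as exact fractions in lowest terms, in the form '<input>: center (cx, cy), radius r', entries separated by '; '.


Nesting under delta composes maps z -> c + r*z down each t-path.
t2 passes through 1 substitution, ending at center (1/2, 0), radius 1/8
t4 passes through 4 substitutions, ending at center (799/1800, 449/900), radius 1/4500
t1 passes through 4 substitutions, ending at center (133/300, 451/900), radius 1/4050
t5 passes through 3 substitutions, ending at center (79/180, 22/45), radius 1/405
t3 passes through 3 substitutions, ending at center (4/9, 23/45), radius 1/405
t6 passes through 2 substitutions, ending at center (2/5, 9/20), radius 1/50

t1: center (133/300, 451/900), radius 1/4050; t2: center (1/2, 0), radius 1/8; t3: center (4/9, 23/45), radius 1/405; t4: center (799/1800, 449/900), radius 1/4500; t5: center (79/180, 22/45), radius 1/405; t6: center (2/5, 9/20), radius 1/50


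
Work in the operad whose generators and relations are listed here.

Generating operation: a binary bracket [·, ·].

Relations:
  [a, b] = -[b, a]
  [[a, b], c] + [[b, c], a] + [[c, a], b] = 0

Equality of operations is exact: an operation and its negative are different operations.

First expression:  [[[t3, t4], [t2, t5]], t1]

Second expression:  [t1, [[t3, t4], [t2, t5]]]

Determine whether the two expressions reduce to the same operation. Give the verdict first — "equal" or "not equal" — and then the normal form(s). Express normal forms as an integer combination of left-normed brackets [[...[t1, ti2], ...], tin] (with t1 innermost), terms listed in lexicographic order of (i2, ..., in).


The first expression, normalized: [[[[t1, t2], t5], t3], t4] - [[[[t1, t2], t5], t4], t3] - [[[[t1, t3], t4], t2], t5] + [[[[t1, t3], t4], t5], t2] + [[[[t1, t4], t3], t2], t5] - [[[[t1, t4], t3], t5], t2] - [[[[t1, t5], t2], t3], t4] + [[[[t1, t5], t2], t4], t3]
The second expression, normalized: -[[[[t1, t2], t5], t3], t4] + [[[[t1, t2], t5], t4], t3] + [[[[t1, t3], t4], t2], t5] - [[[[t1, t3], t4], t5], t2] - [[[[t1, t4], t3], t2], t5] + [[[[t1, t4], t3], t5], t2] + [[[[t1, t5], t2], t3], t4] - [[[[t1, t5], t2], t4], t3]
The forms do not match — not equal.

not equal; the first gives [[[[t1, t2], t5], t3], t4] - [[[[t1, t2], t5], t4], t3] - [[[[t1, t3], t4], t2], t5] + [[[[t1, t3], t4], t5], t2] + [[[[t1, t4], t3], t2], t5] - [[[[t1, t4], t3], t5], t2] - [[[[t1, t5], t2], t3], t4] + [[[[t1, t5], t2], t4], t3] and the second -[[[[t1, t2], t5], t3], t4] + [[[[t1, t2], t5], t4], t3] + [[[[t1, t3], t4], t2], t5] - [[[[t1, t3], t4], t5], t2] - [[[[t1, t4], t3], t2], t5] + [[[[t1, t4], t3], t5], t2] + [[[[t1, t5], t2], t3], t4] - [[[[t1, t5], t2], t4], t3]


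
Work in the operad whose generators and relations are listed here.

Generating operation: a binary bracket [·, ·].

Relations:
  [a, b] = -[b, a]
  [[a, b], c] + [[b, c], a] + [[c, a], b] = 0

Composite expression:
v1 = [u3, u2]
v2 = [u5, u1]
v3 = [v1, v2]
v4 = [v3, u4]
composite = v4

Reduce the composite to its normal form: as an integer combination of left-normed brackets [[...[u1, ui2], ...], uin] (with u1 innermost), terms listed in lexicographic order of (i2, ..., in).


-[[[[u1, u5], u2], u3], u4] + [[[[u1, u5], u3], u2], u4]

Expand each bracket as ab - ba; the u1-initial words give the coefficients.
Composite bracket: [[[u3, u2], [u5, u1]], u4]
Full expansion: 16 signed words from ab - ba (2^4 = 16).
Keep just the words that open with u1:
  u1u5u2u3u4 appears with sign -1, giving the term -[[[[u1, u5], u2], u3], u4]
  u1u5u3u2u4 appears with sign +1, giving the term +[[[[u1, u5], u3], u2], u4]


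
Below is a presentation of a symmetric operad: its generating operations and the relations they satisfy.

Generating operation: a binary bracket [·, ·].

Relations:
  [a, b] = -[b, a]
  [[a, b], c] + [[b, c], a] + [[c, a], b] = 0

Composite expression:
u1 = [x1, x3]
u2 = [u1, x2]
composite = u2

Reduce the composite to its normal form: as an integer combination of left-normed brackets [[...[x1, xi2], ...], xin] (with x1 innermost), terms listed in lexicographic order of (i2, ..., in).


Skip Jacobi rewriting: expand, keep x1-initial words, read off terms.
Composite bracket: [[x1, x3], x2]
Expanding via [a, b] = ab - ba: 4 signed words (2^2 = 4).
Only words starting with x1 matter:
  from x1x3x2, sign +1: term +[[x1, x3], x2]

[[x1, x3], x2]


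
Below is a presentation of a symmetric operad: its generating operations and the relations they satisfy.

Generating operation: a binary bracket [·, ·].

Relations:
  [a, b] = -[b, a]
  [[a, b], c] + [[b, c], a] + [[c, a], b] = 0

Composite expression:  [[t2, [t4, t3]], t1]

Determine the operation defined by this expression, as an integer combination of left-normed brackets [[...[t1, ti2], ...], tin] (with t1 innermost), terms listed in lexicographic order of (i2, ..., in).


[[[t1, t2], t3], t4] - [[[t1, t2], t4], t3] - [[[t1, t3], t4], t2] + [[[t1, t4], t3], t2]

Expand each bracket as ab - ba; the t1-initial words give the coefficients.
Composite bracket: [[t2, [t4, t3]], t1]
Each bracket splits as ab - ba, giving 8 signed words (2^3 = 8).
The t1-initial words carry the normal form:
  sign of t1t2t3t4 is +1, so it contributes +[[[t1, t2], t3], t4]
  sign of t1t2t4t3 is -1, so it contributes -[[[t1, t2], t4], t3]
  sign of t1t3t4t2 is -1, so it contributes -[[[t1, t3], t4], t2]
  sign of t1t4t3t2 is +1, so it contributes +[[[t1, t4], t3], t2]


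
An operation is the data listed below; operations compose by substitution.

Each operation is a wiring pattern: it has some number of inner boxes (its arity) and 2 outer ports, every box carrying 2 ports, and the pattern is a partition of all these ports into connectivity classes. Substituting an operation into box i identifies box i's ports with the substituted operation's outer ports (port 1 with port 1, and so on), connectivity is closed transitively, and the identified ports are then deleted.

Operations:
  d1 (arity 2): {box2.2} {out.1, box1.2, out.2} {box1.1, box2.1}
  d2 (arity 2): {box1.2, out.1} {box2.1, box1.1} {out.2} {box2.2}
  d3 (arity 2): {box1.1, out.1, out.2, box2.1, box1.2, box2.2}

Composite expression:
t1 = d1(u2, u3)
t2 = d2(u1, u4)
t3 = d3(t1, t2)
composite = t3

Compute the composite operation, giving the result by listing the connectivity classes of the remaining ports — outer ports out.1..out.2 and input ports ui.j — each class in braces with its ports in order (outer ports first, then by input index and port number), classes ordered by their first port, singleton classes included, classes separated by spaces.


Reachability decides: close wires over d3-identified ports.
after d1, the pattern on (u2, u3) reads {out.1, out.2, u2.2} {u2.1, u3.1} {u3.2} (out.j = its outer ports)
after d2, the pattern on (u1, u4) reads {out.1, u1.2} {out.2} {u1.1, u4.1} {u4.2} (out.j = its outer ports)
after d3, the pattern on (u2, u3, u1, u4) reads {out.1, out.2, u1.2, u2.2} {u1.1, u4.1} {u2.1, u3.1} {u3.2} {u4.2} (out.j = its outer ports)

{out.1, out.2, u1.2, u2.2} {u1.1, u4.1} {u2.1, u3.1} {u3.2} {u4.2}


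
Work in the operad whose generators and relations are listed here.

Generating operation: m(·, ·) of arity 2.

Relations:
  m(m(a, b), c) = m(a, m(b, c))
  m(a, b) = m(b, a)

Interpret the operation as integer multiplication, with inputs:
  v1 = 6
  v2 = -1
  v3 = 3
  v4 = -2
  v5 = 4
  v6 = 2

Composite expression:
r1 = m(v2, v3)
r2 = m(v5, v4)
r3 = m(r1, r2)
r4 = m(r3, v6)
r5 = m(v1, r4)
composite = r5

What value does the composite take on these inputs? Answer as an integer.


m(v2, v3) = -3
m(v5, v4) = -8
m(m(v2, v3), m(v5, v4)) = 24
m(m(m(v2, v3), m(v5, v4)), v6) = 48
m(v1, m(m(m(v2, v3), m(v5, v4)), v6)) = 288

288


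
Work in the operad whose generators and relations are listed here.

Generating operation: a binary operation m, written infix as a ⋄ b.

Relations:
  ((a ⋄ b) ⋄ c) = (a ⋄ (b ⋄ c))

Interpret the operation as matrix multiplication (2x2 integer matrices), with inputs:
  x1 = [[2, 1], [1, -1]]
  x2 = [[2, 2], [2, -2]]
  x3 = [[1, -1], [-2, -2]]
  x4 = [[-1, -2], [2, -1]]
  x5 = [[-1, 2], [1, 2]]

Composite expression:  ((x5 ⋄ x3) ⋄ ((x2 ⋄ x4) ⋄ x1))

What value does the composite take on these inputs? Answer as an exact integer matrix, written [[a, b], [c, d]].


[[52, -28], [76, -4]]


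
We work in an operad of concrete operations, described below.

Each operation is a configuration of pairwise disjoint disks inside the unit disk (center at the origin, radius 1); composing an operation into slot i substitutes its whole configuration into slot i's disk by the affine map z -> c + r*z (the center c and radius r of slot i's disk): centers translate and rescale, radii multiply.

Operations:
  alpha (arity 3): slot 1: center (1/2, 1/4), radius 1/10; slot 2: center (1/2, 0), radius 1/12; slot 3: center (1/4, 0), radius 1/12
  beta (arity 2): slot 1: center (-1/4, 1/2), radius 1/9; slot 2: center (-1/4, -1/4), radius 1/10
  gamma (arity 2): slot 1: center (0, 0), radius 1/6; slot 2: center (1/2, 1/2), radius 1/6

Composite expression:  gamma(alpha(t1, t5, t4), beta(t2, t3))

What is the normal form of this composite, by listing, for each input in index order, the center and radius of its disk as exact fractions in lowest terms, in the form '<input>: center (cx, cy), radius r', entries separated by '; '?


t1: center (1/12, 1/24), radius 1/60; t2: center (11/24, 7/12), radius 1/54; t3: center (11/24, 11/24), radius 1/60; t4: center (1/24, 0), radius 1/72; t5: center (1/12, 0), radius 1/72

Only the slot chain above each t matters under gamma; compose those maps.
input t1: applying the 2 nested substitutions gives center (1/12, 1/24), radius 1/60
input t5: applying the 2 nested substitutions gives center (1/12, 0), radius 1/72
input t4: applying the 2 nested substitutions gives center (1/24, 0), radius 1/72
input t2: applying the 2 nested substitutions gives center (11/24, 7/12), radius 1/54
input t3: applying the 2 nested substitutions gives center (11/24, 11/24), radius 1/60


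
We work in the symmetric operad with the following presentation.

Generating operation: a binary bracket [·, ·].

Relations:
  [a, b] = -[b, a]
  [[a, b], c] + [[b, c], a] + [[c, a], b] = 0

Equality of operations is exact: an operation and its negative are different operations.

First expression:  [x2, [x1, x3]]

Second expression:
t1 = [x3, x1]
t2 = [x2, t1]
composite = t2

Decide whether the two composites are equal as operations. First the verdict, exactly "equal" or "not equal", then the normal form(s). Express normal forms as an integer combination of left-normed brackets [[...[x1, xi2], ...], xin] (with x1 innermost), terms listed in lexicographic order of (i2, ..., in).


not equal: they reduce to -[[x1, x3], x2] and [[x1, x3], x2]

Normal form of the first expression: -[[x1, x3], x2]
Normal form of the second expression: [[x1, x3], x2]
The forms do not match — not equal.


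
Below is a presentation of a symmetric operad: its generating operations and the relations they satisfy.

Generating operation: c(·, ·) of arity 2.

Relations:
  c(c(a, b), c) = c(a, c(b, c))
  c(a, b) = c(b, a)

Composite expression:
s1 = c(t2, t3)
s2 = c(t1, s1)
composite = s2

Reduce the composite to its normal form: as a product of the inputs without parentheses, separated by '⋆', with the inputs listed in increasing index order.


t1 ⋆ t2 ⋆ t3

Any arrangement under c is one operation, so sort the t-inputs.
c(t2, t3) flattens to t2 ⋆ t3
c(t1, c(t2, t3)) flattens to t1 ⋆ t2 ⋆ t3
commutativity sorts the factors: t1 ⋆ t2 ⋆ t3


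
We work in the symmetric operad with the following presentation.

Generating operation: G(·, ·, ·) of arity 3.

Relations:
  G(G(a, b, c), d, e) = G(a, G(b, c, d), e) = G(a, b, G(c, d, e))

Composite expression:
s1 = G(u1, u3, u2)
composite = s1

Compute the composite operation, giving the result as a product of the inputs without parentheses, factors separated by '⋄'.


u1 ⋄ u3 ⋄ u2

All parenthesizations of G agree; list the u-inputs left to right.
G(u1, u3, u2) spells out as u1 ⋄ u3 ⋄ u2


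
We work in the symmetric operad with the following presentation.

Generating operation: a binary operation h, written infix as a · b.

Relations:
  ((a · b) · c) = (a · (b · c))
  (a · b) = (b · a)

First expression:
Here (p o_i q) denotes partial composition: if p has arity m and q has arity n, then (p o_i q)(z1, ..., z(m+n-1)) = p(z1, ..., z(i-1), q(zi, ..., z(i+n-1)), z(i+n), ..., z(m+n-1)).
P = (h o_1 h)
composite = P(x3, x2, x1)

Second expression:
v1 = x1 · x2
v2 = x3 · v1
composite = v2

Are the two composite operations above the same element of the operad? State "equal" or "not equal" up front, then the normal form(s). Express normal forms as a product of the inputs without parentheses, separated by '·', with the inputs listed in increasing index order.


equal; the common form is x1 · x2 · x3

Normal form of the first expression: x1 · x2 · x3
Normal form of the second expression: x1 · x2 · x3
The forms coincide; equal.


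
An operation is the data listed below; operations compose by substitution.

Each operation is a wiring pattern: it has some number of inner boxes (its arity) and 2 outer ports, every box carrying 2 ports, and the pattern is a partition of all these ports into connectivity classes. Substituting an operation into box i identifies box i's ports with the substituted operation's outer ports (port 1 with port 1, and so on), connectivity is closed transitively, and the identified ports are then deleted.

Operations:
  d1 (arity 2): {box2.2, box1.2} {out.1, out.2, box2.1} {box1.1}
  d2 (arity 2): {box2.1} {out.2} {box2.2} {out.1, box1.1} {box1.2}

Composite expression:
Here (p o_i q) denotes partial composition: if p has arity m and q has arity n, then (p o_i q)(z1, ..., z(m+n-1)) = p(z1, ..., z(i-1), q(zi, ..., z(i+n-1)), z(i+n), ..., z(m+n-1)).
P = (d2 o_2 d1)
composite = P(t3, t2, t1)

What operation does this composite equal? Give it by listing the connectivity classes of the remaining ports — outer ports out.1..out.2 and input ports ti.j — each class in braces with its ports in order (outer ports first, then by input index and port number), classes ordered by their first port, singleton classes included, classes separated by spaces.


{out.1, t3.1} {out.2} {t1.1} {t1.2, t2.2} {t2.1} {t3.2}

Two ports join when wires chain via d2-identified ports.
stage d1: inputs (t2, t1), connectivity {out.1, out.2, t1.1} {t1.2, t2.2} {t2.1}, out.j its boundary
stage d2: inputs (t3, t2, t1), connectivity {out.1, t3.1} {out.2} {t1.1} {t1.2, t2.2} {t2.1} {t3.2}, out.j its boundary


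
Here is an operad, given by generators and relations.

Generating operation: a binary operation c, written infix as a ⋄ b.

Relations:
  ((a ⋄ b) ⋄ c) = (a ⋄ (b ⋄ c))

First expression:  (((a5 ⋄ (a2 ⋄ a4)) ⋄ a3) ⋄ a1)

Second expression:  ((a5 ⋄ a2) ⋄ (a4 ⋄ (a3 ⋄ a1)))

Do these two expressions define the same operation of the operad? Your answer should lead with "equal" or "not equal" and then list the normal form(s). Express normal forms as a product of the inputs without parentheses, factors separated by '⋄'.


equal; the common form is a5 ⋄ a2 ⋄ a4 ⋄ a3 ⋄ a1

In normal form, the first expression is a5 ⋄ a2 ⋄ a4 ⋄ a3 ⋄ a1
In normal form, the second expression is a5 ⋄ a2 ⋄ a4 ⋄ a3 ⋄ a1
The normal forms match — equal.


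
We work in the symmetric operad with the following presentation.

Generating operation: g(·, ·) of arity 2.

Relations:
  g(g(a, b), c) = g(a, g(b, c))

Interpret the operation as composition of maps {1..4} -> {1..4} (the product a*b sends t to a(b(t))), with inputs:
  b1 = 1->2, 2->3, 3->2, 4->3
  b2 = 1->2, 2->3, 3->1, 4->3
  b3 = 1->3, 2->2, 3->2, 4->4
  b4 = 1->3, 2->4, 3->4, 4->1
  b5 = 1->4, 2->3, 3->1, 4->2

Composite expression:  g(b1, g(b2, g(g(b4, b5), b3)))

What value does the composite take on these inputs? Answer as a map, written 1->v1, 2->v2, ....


g(b4, b5) = 1->1, 2->4, 3->3, 4->4
g(g(b4, b5), b3) = 1->3, 2->4, 3->4, 4->4
g(b2, g(g(b4, b5), b3)) = 1->1, 2->3, 3->3, 4->3
g(b1, g(b2, g(g(b4, b5), b3))) = 1->2, 2->2, 3->2, 4->2

1->2, 2->2, 3->2, 4->2


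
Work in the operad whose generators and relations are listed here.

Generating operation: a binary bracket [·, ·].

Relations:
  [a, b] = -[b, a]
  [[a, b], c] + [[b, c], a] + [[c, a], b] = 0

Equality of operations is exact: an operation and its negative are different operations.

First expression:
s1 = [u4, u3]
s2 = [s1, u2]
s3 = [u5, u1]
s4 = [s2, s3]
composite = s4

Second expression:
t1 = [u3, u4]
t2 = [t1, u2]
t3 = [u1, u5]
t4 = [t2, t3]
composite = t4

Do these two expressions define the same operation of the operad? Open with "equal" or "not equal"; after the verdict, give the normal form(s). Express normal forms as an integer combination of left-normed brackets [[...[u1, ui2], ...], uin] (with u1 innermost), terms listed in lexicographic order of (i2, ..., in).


equal — both sides give [[[[u1, u5], u2], u3], u4] - [[[[u1, u5], u2], u4], u3] - [[[[u1, u5], u3], u4], u2] + [[[[u1, u5], u4], u3], u2]

In normal form, the first expression is [[[[u1, u5], u2], u3], u4] - [[[[u1, u5], u2], u4], u3] - [[[[u1, u5], u3], u4], u2] + [[[[u1, u5], u4], u3], u2]
In normal form, the second expression is [[[[u1, u5], u2], u3], u4] - [[[[u1, u5], u2], u4], u3] - [[[[u1, u5], u3], u4], u2] + [[[[u1, u5], u4], u3], u2]
The forms coincide; equal.


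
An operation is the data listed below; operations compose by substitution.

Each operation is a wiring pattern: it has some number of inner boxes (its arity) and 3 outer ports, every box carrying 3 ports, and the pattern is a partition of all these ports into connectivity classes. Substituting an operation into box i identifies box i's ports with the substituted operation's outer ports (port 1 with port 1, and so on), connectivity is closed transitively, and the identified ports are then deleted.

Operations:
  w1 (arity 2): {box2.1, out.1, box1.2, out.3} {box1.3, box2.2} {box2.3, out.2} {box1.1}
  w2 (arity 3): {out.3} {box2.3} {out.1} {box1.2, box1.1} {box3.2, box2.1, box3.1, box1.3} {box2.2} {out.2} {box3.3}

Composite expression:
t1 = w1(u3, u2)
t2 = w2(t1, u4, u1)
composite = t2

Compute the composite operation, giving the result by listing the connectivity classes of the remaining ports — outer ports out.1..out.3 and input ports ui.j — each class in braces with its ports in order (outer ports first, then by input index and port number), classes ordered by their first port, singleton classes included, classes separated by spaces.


Treat the ports identified at w2 as solder joints: merge, then drop.
through w1, on inputs (u3, u2): {out.1, out.3, u2.1, u3.2} {out.2, u2.3} {u2.2, u3.3} {u3.1} (out.j = stage outer ports)
through w2, on inputs (u3, u2, u4, u1): {out.1} {out.2} {out.3} {u1.1, u1.2, u2.1, u2.3, u3.2, u4.1} {u1.3} {u2.2, u3.3} {u3.1} {u4.2} {u4.3} (out.j = stage outer ports)

{out.1} {out.2} {out.3} {u1.1, u1.2, u2.1, u2.3, u3.2, u4.1} {u1.3} {u2.2, u3.3} {u3.1} {u4.2} {u4.3}
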